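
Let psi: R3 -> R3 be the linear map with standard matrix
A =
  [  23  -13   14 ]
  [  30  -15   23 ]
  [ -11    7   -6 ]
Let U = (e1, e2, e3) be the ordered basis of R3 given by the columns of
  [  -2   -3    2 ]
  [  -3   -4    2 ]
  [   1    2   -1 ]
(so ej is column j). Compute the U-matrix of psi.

Let P have columns e1, ..., e3. Then [psi]_U = P^(-1) A P.
Here det P = -1, so P^(-1) is integer; computing A P first and then P^(-1)(A P) gives [[2, -2, -3], [-3, -3, 2], [1, -1, 3]].

[[2, -2, -3], [-3, -3, 2], [1, -1, 3]]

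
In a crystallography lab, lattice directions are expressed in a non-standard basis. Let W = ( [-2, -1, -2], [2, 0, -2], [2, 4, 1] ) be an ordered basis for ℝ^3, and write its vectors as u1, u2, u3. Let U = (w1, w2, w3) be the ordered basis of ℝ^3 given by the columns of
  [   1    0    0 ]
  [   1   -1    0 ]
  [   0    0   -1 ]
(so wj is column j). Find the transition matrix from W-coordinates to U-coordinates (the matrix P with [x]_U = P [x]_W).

[[-2, 2, 2], [-1, 2, -2], [2, 2, -1]]

Take x = uj: its W-coordinates are the j-th standard unit vector, so P e_j — column j of P — equals [uj]_U.
u1 = -2w1 - w2 + 2w3, giving column 1 = [-2, -1, 2]; repeating for each j gives P = [[-2, 2, 2], [-1, 2, -2], [2, 2, -1]].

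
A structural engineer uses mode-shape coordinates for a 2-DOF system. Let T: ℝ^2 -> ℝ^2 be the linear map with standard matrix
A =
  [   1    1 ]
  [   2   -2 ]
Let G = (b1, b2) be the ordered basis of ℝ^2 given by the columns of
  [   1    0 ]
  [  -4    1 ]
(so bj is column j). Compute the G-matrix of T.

[[-3, 1], [-2, 2]]

The j-th column of [T]_G is [T(bj)]_G.
T(b1) = A b1 = <-3, 10> = -3b1 - 2b2, so column 1 is <-3, -2>.
Repeating for b2 and assembling the columns gives [[-3, 1], [-2, 2]].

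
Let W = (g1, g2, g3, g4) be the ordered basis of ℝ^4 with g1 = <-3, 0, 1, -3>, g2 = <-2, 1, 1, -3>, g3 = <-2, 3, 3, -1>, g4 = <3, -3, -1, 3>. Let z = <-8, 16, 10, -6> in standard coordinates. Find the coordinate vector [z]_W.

We seek scalars with c_1 g1 + ... + c_4 g4 = z; equivalently solve M c = z where the columns of M are g1, ..., g4.
Row-reducing the augmented matrix [M | z] gives c = (-2, 1, 3, -2).
Check: -2g1 + g2 + 3g3 - 2g4 = <-8, 16, 10, -6>.

<-2, 1, 3, -2>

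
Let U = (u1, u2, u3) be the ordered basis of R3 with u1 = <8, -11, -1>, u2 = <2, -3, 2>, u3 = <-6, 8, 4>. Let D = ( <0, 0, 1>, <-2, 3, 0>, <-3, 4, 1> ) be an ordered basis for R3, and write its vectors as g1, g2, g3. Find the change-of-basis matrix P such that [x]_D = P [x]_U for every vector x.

Let M have columns uj and N have columns gj. Then for every x, N [x]_D = x = M [x]_U, so P = N^(-1) M.
Since det N = 1, N^(-1) has integer entries; multiplying gives P = [[1, 2, 2], [-1, -1, 0], [-2, 0, 2]].

[[1, 2, 2], [-1, -1, 0], [-2, 0, 2]]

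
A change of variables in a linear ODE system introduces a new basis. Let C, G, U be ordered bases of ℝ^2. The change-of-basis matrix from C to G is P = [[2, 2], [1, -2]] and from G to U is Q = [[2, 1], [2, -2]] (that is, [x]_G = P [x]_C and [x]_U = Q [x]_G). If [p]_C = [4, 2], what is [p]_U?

[24, 24]

Apply P to get G-coordinates [12, 0], then Q to get U-coordinates.
The result is [p]_U = [24, 24].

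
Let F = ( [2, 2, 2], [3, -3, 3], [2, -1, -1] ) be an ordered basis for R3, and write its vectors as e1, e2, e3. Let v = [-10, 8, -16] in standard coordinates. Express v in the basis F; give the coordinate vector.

[v]_F is the unique c with M c = v, where M has columns e1, ..., e3.
Gaussian elimination on [M | v] yields c = (-1, -4, 2).
Check: -e1 - 4e2 + 2e3 = [-10, 8, -16].

[-1, -4, 2]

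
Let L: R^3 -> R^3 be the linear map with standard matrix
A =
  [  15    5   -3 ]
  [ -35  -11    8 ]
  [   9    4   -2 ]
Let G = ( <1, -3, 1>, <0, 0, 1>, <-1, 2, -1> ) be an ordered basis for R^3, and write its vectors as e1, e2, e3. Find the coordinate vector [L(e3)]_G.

<-1, 3, 1>

Column 3 of [L]_G is the G-coordinate vector of L(e3).
In standard coordinates L(e3) = A e3 = <-2, 5, 1>.
Converting to G: <-2, 5, 1> = -e1 + 3e2 + e3, so the coordinate vector is <-1, 3, 1>.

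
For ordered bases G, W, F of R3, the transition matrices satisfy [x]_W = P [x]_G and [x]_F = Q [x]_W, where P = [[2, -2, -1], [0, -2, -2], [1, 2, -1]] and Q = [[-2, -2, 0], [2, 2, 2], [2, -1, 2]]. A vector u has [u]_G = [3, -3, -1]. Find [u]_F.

[-42, 38, 14]

First [u]_W = P [u]_G = [13, 8, -2].
Then [u]_F = Q [u]_W = [-42, 38, 14].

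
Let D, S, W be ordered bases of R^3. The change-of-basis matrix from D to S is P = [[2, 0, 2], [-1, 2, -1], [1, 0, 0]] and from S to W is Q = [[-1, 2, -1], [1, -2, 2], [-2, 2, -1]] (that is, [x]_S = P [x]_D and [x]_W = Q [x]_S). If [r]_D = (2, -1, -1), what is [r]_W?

Apply P to get S-coordinates (2, -3, 2), then Q to get W-coordinates.
The result is [r]_W = (-10, 12, -12).

(-10, 12, -12)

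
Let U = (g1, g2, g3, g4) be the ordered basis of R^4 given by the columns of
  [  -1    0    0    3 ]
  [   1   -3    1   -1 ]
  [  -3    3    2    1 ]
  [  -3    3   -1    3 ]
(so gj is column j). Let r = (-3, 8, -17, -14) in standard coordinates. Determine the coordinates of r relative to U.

We seek scalars with c_1 g1 + ... + c_4 g4 = r; equivalently solve M c = r where the columns of M are g1, ..., g4.
Row-reducing the augmented matrix [M | r] gives c = (3, -2, -1, 0).
Check: 3g1 - 2g2 - g3 + 0·g4 = (-3, 8, -17, -14).

(3, -2, -1, 0)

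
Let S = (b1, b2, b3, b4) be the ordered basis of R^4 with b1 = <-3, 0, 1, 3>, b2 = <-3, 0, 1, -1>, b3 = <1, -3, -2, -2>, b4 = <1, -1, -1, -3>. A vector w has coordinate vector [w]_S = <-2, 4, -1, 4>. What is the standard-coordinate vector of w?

The coordinates say w = -2b1 + 4b2 - b3 + 4b4; adding the scaled basis vectors gives <-3, -1, 0, -20>.

<-3, -1, 0, -20>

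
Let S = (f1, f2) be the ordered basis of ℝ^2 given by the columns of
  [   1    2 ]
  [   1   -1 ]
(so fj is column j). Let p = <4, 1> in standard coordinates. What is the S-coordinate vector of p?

[p]_S is the unique c with M c = p, where M has columns f1, f2.
System: c_1 + 2c_2 = 4, c_1 - c_2 = 1; solving gives c_1 = 2, c_2 = 1.
Check: 2f1 + f2 = <4, 1>.

<2, 1>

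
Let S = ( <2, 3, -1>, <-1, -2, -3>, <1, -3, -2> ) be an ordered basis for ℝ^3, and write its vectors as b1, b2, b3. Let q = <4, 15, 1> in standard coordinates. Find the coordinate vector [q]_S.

[q]_S is the unique c with M c = q, where M has columns b1, ..., b3.
Solving this 3x3 system gives c = (3, 0, -2).
Check: 3b1 + 0·b2 - 2b3 = <4, 15, 1>.

<3, 0, -2>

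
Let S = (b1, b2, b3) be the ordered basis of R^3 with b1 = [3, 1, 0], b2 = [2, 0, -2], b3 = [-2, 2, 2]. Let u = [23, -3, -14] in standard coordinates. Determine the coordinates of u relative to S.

Write u = c_1 b1 + ... + c_3 b3 and solve for the c_i.
Gaussian elimination on [M | u] yields c = (3, 4, -3).
Check: 3b1 + 4b2 - 3b3 = [23, -3, -14].

[3, 4, -3]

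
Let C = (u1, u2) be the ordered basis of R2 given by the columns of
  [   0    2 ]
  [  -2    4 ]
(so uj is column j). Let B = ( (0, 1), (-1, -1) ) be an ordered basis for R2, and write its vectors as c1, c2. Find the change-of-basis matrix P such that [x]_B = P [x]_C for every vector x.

Column j of P is [uj]_B, since P maps C-coordinates to B-coordinates.
Expressing u1 in B: u1 = -2c1 + 0·c2, so column 1 of P is (-2, 0).
Doing the same for each uj gives P = [[-2, 2], [0, -2]].

[[-2, 2], [0, -2]]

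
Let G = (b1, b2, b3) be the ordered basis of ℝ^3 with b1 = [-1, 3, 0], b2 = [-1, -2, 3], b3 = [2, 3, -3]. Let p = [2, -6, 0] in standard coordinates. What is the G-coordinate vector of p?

[p]_G is the unique c with M c = p, where M has columns b1, ..., b3.
Row-reducing the augmented matrix [M | p] gives c = (-2, 0, 0).
Check: -2b1 + 0·b2 + 0·b3 = [2, -6, 0].

[-2, 0, 0]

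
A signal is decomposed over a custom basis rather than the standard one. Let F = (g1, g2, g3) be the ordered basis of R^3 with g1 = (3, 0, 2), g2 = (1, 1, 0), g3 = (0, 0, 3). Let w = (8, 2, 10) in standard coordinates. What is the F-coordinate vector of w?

(2, 2, 2)

We seek scalars with c_1 g1 + ... + c_3 g3 = w; equivalently solve M c = w where the columns of M are g1, ..., g3.
Solving this 3x3 system gives c = (2, 2, 2).
Check: 2g1 + 2g2 + 2g3 = (8, 2, 10).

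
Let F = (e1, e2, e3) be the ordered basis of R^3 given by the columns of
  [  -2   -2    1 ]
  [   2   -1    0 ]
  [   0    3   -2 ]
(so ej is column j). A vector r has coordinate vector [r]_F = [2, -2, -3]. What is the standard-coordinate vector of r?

r = M [r]_F, where M has columns e1, ..., e3.
Carrying out the matrix-vector product, r = [-3, 6, 0].

[-3, 6, 0]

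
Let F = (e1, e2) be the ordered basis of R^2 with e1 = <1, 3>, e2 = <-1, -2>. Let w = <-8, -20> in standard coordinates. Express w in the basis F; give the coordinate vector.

[w]_F is the unique c with M c = w, where M has columns e1, e2.
System: c_1 - c_2 = -8, 3c_1 - 2c_2 = -20; solving gives c_1 = -4, c_2 = 4.
Check: -4e1 + 4e2 = <-8, -20>.

<-4, 4>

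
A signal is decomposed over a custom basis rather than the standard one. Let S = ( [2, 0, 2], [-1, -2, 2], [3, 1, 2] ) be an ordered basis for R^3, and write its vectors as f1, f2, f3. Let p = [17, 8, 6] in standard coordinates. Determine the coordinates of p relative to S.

We seek scalars with c_1 f1 + ... + c_3 f3 = p; equivalently solve M c = p where the columns of M are f1, ..., f3.
Row-reducing the augmented matrix [M | p] gives c = (4, -3, 2).
Check: 4f1 - 3f2 + 2f3 = [17, 8, 6].

[4, -3, 2]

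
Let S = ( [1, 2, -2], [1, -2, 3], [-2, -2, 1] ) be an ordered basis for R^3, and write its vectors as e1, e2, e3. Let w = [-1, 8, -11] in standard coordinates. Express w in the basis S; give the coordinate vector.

[3, -2, 1]

[w]_S is the unique c with M c = w, where M has columns e1, ..., e3.
Solving this 3x3 system gives c = (3, -2, 1).
Check: 3e1 - 2e2 + e3 = [-1, 8, -11].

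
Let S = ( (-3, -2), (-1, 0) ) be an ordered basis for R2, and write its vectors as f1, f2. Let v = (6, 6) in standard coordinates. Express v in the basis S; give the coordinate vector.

(-3, 3)

Write v = c_1 f1 + c_2 f2 and solve for the c_i.
System: -3c_1 - c_2 = 6, -2c_1 + 0c_2 = 6; solving gives c_1 = -3, c_2 = 3.
Check: -3f1 + 3f2 = (6, 6).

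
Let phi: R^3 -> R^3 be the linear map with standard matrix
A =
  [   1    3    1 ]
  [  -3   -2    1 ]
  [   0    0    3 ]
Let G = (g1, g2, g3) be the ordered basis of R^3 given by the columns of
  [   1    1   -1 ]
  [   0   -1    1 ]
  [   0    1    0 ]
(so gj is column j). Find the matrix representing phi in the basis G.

[[-2, -1, 3], [0, 3, 0], [-3, 3, 1]]

Let P have columns g1, ..., g3. Then [phi]_G = P^(-1) A P.
Here det P = -1, so P^(-1) is integer; computing A P first and then P^(-1)(A P) gives [[-2, -1, 3], [0, 3, 0], [-3, 3, 1]].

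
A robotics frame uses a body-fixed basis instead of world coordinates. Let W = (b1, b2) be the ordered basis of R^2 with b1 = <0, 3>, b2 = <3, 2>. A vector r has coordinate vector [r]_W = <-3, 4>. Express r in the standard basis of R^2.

<12, -1>

The coordinates say r = -3b1 + 4b2; adding the scaled basis vectors gives <12, -1>.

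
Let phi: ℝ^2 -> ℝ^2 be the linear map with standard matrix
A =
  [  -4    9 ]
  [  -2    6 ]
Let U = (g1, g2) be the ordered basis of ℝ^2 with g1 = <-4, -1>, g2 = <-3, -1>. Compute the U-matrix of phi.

With P the matrix whose columns are g1, g2, [phi]_U = P^(-1) A P.
Column by column: phi(g1) = A g1 = <7, 2>; its U-coordinates <-1, -1> give column 1.
Continuing for each basis vector yields [phi]_U = [[-1, -3], [-1, 3]].

[[-1, -3], [-1, 3]]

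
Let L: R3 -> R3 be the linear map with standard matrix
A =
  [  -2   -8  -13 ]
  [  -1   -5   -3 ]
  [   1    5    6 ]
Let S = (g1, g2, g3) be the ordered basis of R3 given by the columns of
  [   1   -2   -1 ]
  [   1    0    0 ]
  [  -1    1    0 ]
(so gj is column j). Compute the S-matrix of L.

The j-th column of [L]_S is [L(gj)]_S.
L(g1) = A g1 = <3, -3, 0> = -3g1 - 3g2 + 0·g3, so column 1 is <-3, -3, 0>.
Repeating for g2, g3 and assembling the columns gives [[-3, -1, 1], [-3, 3, 0], [0, 2, -1]].

[[-3, -1, 1], [-3, 3, 0], [0, 2, -1]]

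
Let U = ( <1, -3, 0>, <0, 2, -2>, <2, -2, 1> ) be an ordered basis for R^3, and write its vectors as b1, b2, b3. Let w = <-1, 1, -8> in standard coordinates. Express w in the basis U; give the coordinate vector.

<3, 3, -2>

Write w = c_1 b1 + ... + c_3 b3 and solve for the c_i.
Gaussian elimination on [M | w] yields c = (3, 3, -2).
Check: 3b1 + 3b2 - 2b3 = <-1, 1, -8>.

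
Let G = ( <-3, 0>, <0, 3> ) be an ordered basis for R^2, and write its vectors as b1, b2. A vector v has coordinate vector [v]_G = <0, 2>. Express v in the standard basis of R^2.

v = M [v]_G, where M has columns b1, b2.
Carrying out the matrix-vector product, v = <0, 6>.

<0, 6>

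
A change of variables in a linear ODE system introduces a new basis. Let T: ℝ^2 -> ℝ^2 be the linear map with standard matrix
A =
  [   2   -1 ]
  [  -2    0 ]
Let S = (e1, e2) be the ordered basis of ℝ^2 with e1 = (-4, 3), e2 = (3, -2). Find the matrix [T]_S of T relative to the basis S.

Let P have columns e1, e2. Then [T]_S = P^(-1) A P.
Here det P = -1, so P^(-1) is integer; computing A P first and then P^(-1)(A P) gives [[2, -2], [-1, 0]].

[[2, -2], [-1, 0]]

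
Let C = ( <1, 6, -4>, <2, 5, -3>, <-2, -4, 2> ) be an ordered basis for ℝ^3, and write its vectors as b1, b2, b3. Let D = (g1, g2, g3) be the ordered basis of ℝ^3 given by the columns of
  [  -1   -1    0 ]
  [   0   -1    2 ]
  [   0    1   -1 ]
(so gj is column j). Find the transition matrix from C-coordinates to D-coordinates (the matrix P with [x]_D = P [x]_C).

[[1, -1, 2], [-2, -1, 0], [2, 2, -2]]

Let M have columns bj and N have columns gj. Then for every x, N [x]_D = x = M [x]_C, so P = N^(-1) M.
Since det N = 1, N^(-1) has integer entries; multiplying gives P = [[1, -1, 2], [-2, -1, 0], [2, 2, -2]].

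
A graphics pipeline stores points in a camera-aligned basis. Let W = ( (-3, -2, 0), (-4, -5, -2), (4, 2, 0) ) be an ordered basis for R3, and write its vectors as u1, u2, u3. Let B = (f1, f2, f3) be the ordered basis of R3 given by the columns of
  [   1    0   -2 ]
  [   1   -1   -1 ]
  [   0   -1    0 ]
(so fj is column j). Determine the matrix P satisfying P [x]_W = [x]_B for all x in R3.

[[-1, -2, 0], [0, 2, 0], [1, 1, -2]]

Let M have columns uj and N have columns fj. Then for every x, N [x]_B = x = M [x]_W, so P = N^(-1) M.
Since det N = 1, N^(-1) has integer entries; multiplying gives P = [[-1, -2, 0], [0, 2, 0], [1, 1, -2]].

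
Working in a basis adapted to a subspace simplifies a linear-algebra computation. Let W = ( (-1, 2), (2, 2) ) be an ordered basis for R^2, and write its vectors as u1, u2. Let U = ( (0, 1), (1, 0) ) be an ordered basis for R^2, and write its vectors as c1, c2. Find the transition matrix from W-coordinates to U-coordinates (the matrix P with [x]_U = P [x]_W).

Take x = uj: its W-coordinates are the j-th standard unit vector, so P e_j — column j of P — equals [uj]_U.
u1 = 2c1 - c2, giving column 1 = (2, -1); repeating for each j gives P = [[2, 2], [-1, 2]].

[[2, 2], [-1, 2]]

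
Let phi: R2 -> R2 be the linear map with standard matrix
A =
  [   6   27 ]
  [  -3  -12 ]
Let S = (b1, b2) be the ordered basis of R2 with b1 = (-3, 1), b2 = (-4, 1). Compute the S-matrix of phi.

[[-3, 3], [0, -3]]

With P the matrix whose columns are b1, b2, [phi]_S = P^(-1) A P.
Column by column: phi(b1) = A b1 = (9, -3); its S-coordinates (-3, 0) give column 1.
Continuing for each basis vector yields [phi]_S = [[-3, 3], [0, -3]].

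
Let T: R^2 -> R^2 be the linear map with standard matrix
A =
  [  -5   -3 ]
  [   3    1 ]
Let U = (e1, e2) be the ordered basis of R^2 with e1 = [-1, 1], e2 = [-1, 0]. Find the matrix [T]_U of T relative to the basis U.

Let P have columns e1, e2. Then [T]_U = P^(-1) A P.
Here det P = 1, so P^(-1) is integer; computing A P first and then P^(-1)(A P) gives [[-2, -3], [0, -2]].

[[-2, -3], [0, -2]]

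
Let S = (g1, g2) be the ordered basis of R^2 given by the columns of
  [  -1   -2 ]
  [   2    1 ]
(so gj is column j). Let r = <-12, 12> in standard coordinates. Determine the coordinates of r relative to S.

[r]_S is the unique c with M c = r, where M has columns g1, g2.
System: -c_1 - 2c_2 = -12, 2c_1 + c_2 = 12; solving gives c_1 = 4, c_2 = 4.
Check: 4g1 + 4g2 = <-12, 12>.

<4, 4>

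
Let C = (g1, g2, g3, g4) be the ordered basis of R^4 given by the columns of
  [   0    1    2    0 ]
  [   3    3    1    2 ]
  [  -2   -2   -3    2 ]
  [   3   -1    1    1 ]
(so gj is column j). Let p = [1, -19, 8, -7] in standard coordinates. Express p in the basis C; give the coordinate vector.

[-4, -3, 2, 0]

Write p = c_1 g1 + ... + c_4 g4 and solve for the c_i.
Row-reducing the augmented matrix [M | p] gives c = (-4, -3, 2, 0).
Check: -4g1 - 3g2 + 2g3 + 0·g4 = [1, -19, 8, -7].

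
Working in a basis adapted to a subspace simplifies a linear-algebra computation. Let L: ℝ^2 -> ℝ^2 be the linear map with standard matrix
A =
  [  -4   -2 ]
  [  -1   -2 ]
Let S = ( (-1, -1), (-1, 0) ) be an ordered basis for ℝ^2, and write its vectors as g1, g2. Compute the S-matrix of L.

[[-3, -1], [-3, -3]]

The j-th column of [L]_S is [L(gj)]_S.
L(g1) = A g1 = (6, 3) = -3g1 - 3g2, so column 1 is (-3, -3).
Repeating for g2 and assembling the columns gives [[-3, -1], [-3, -3]].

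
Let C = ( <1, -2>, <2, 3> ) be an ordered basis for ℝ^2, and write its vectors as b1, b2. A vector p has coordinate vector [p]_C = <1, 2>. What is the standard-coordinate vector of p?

<5, 4>

The coordinates say p = b1 + 2b2; adding the scaled basis vectors gives <5, 4>.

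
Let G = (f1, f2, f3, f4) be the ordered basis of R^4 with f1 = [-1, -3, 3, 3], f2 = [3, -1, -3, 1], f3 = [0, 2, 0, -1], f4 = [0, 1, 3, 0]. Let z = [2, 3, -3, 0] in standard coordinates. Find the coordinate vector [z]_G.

[z]_G is the unique c with M c = z, where M has columns f1, ..., f4.
Solving this 4x4 system gives c = (1, 1, 4, -1).
Check: f1 + f2 + 4f3 - f4 = [2, 3, -3, 0].

[1, 1, 4, -1]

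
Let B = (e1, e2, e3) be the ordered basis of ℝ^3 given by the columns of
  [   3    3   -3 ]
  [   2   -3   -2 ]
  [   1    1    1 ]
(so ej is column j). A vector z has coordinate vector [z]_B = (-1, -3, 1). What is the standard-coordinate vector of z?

By definition z = -e1 - 3e2 + e3.
Summing componentwise gives (-15, 5, -3).

(-15, 5, -3)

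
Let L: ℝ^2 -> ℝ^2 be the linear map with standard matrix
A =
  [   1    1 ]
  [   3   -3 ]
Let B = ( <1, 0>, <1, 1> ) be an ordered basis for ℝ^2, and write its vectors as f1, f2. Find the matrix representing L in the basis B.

The j-th column of [L]_B is [L(fj)]_B.
L(f1) = A f1 = <1, 3> = -2f1 + 3f2, so column 1 is <-2, 3>.
Repeating for f2 and assembling the columns gives [[-2, 2], [3, 0]].

[[-2, 2], [3, 0]]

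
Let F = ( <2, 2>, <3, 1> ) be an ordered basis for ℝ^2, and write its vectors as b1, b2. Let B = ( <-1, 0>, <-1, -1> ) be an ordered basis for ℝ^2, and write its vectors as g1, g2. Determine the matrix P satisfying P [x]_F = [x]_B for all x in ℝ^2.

Column j of P is [bj]_B, since P maps F-coordinates to B-coordinates.
Expressing b1 in B: b1 = 0·g1 - 2g2, so column 1 of P is <0, -2>.
Doing the same for each bj gives P = [[0, -2], [-2, -1]].

[[0, -2], [-2, -1]]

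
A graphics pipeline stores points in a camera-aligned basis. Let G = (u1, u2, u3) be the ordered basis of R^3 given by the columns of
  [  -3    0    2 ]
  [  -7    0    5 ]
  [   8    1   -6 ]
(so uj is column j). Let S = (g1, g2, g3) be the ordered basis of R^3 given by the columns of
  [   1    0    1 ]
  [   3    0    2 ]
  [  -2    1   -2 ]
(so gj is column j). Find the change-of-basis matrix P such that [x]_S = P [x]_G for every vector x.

[[-1, 0, 1], [2, 1, -2], [-2, 0, 1]]

Column j of P is [uj]_S, since P maps G-coordinates to S-coordinates.
Expressing u1 in S: u1 = -g1 + 2g2 - 2g3, so column 1 of P is <-1, 2, -2>.
Doing the same for each uj gives P = [[-1, 0, 1], [2, 1, -2], [-2, 0, 1]].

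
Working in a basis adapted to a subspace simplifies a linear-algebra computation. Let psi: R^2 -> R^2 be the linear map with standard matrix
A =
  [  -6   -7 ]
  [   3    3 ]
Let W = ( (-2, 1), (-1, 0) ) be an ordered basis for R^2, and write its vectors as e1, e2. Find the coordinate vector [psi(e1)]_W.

(-3, 1)

Compute psi(e1) = A e1 = (5, -3) in standard coordinates.
Then write this in W-coordinates: solve for y in y_1 e1 + y_2 e2 = (5, -3).
This gives y = (-3, 1), which is column 1 of [psi]_W.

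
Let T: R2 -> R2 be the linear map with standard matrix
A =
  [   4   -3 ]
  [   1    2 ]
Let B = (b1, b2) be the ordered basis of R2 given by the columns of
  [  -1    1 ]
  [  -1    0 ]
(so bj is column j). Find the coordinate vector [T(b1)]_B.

Column 1 of [T]_B is the B-coordinate vector of T(b1).
In standard coordinates T(b1) = A b1 = <-1, -3>.
Converting to B: <-1, -3> = 3b1 + 2b2, so the coordinate vector is <3, 2>.

<3, 2>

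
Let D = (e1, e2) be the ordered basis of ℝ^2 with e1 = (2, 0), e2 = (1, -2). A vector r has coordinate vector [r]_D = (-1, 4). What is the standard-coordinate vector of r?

r = M [r]_D, where M has columns e1, e2.
Carrying out the matrix-vector product, r = (2, -8).

(2, -8)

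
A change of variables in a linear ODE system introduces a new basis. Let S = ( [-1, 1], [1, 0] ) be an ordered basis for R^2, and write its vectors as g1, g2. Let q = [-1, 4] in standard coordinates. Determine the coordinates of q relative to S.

[4, 3]

We seek scalars with c_1 g1 + c_2 g2 = q; equivalently solve M c = q where the columns of M are g1, g2.
System: -c_1 + c_2 = -1, c_1 + 0c_2 = 4; solving gives c_1 = 4, c_2 = 3.
Check: 4g1 + 3g2 = [-1, 4].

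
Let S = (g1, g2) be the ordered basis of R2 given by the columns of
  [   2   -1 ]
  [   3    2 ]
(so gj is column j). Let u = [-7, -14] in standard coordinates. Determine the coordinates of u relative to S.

[-4, -1]

[u]_S is the unique c with M c = u, where M has columns g1, g2.
System: 2c_1 - c_2 = -7, 3c_1 + 2c_2 = -14; solving gives c_1 = -4, c_2 = -1.
Check: -4g1 - g2 = [-7, -14].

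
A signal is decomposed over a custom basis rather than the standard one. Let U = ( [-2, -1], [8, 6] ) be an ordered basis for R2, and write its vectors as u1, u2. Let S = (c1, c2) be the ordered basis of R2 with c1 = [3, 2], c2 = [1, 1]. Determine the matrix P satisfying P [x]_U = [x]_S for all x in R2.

Column j of P is [uj]_S, since P maps U-coordinates to S-coordinates.
Expressing u1 in S: u1 = -c1 + c2, so column 1 of P is [-1, 1].
Doing the same for each uj gives P = [[-1, 2], [1, 2]].

[[-1, 2], [1, 2]]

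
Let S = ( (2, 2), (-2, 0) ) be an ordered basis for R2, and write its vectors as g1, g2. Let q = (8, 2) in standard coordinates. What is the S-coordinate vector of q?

We seek scalars with c_1 g1 + c_2 g2 = q; equivalently solve M c = q where the columns of M are g1, g2.
System: 2c_1 - 2c_2 = 8, 2c_1 + 0c_2 = 2; solving gives c_1 = 1, c_2 = -3.
Check: g1 - 3g2 = (8, 2).

(1, -3)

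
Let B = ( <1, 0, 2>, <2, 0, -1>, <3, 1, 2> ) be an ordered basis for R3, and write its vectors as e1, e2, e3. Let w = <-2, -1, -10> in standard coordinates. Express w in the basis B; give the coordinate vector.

<-3, 2, -1>

We seek scalars with c_1 e1 + ... + c_3 e3 = w; equivalently solve M c = w where the columns of M are e1, ..., e3.
Row-reducing the augmented matrix [M | w] gives c = (-3, 2, -1).
Check: -3e1 + 2e2 - e3 = <-2, -1, -10>.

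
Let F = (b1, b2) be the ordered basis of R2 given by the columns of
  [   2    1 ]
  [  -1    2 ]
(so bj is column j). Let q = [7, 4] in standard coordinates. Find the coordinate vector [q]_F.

[q]_F is the unique c with M c = q, where M has columns b1, b2.
System: 2c_1 + c_2 = 7, -c_1 + 2c_2 = 4; solving gives c_1 = 2, c_2 = 3.
Check: 2b1 + 3b2 = [7, 4].

[2, 3]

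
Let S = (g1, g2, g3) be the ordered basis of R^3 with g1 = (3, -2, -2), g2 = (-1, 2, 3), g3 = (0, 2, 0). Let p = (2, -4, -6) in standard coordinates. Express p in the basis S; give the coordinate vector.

(0, -2, 0)

Write p = c_1 g1 + ... + c_3 g3 and solve for the c_i.
Solving this 3x3 system gives c = (0, -2, 0).
Check: 0·g1 - 2g2 + 0·g3 = (2, -4, -6).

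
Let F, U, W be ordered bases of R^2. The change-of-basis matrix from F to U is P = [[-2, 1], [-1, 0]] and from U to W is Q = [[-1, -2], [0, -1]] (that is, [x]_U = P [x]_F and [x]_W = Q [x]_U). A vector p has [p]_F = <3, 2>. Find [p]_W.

First [p]_U = P [p]_F = <-4, -3>.
Then [p]_W = Q [p]_U = <10, 3>.

<10, 3>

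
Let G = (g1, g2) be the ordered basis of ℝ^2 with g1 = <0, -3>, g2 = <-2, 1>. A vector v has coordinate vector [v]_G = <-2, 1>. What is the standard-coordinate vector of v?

The coordinates say v = -2g1 + g2; adding the scaled basis vectors gives <-2, 7>.

<-2, 7>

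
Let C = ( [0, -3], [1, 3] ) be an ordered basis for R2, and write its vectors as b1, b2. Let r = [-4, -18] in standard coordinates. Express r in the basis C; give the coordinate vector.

We seek scalars with c_1 b1 + c_2 b2 = r; equivalently solve M c = r where the columns of M are b1, b2.
System: 0c_1 + c_2 = -4, -3c_1 + 3c_2 = -18; solving gives c_1 = 2, c_2 = -4.
Check: 2b1 - 4b2 = [-4, -18].

[2, -4]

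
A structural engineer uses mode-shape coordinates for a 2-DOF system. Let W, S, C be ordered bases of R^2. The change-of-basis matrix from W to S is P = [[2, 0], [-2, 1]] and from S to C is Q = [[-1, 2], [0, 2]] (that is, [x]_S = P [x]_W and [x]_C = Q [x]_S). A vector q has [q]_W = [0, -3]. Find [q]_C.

[-6, -6]

Apply P to get S-coordinates [0, -3], then Q to get C-coordinates.
The result is [q]_C = [-6, -6].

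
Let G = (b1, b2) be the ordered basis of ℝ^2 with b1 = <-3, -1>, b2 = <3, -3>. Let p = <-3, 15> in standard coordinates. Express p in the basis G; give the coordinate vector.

<-3, -4>

We seek scalars with c_1 b1 + c_2 b2 = p; equivalently solve M c = p where the columns of M are b1, b2.
System: -3c_1 + 3c_2 = -3, -c_1 - 3c_2 = 15; solving gives c_1 = -3, c_2 = -4.
Check: -3b1 - 4b2 = <-3, 15>.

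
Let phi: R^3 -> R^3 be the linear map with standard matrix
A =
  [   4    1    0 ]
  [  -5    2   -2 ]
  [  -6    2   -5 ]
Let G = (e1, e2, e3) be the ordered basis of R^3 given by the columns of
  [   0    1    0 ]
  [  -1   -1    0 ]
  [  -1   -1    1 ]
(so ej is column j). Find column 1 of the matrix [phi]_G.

Column 1 of [phi]_G is the G-coordinate vector of phi(e1).
In standard coordinates phi(e1) = A e1 = (-1, 0, 3).
Converting to G: (-1, 0, 3) = e1 - e2 + 3e3, so the coordinate vector is (1, -1, 3).

(1, -1, 3)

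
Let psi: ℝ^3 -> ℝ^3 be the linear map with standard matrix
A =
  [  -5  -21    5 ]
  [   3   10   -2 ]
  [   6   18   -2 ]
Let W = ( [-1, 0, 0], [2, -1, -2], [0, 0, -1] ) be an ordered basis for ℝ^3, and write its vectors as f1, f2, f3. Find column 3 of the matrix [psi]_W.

[1, -2, 2]

Compute psi(f3) = A f3 = [-5, 2, 2] in standard coordinates.
Then write this in W-coordinates: solve for y in y_1 f1 + ... + y_3 f3 = [-5, 2, 2].
This gives y = [1, -2, 2], which is column 3 of [psi]_W.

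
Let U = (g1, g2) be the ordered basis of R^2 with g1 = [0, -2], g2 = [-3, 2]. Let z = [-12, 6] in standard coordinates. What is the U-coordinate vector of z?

[1, 4]

[z]_U is the unique c with M c = z, where M has columns g1, g2.
System: 0c_1 - 3c_2 = -12, -2c_1 + 2c_2 = 6; solving gives c_1 = 1, c_2 = 4.
Check: g1 + 4g2 = [-12, 6].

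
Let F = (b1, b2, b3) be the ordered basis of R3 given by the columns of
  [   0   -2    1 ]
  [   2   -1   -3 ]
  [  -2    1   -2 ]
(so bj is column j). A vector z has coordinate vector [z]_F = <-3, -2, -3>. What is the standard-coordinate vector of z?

<1, 5, 10>

By definition z = -3b1 - 2b2 - 3b3.
Summing componentwise gives <1, 5, 10>.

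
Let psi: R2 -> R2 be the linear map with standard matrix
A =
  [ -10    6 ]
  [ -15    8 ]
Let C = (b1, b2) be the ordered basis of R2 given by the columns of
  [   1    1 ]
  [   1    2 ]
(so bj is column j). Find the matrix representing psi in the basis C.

Let P have columns b1, b2. Then [psi]_C = P^(-1) A P.
Here det P = 1, so P^(-1) is integer; computing A P first and then P^(-1)(A P) gives [[-1, 3], [-3, -1]].

[[-1, 3], [-3, -1]]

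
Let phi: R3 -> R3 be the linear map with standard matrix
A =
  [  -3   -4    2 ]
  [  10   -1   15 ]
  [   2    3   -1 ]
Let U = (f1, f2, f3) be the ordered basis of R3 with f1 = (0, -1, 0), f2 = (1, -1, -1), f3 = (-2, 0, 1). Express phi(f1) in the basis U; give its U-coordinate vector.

Compute phi(f1) = A f1 = (4, 1, -3) in standard coordinates.
Then write this in U-coordinates: solve for y in y_1 f1 + ... + y_3 f3 = (4, 1, -3).
This gives y = (-3, 2, -1), which is column 1 of [phi]_U.

(-3, 2, -1)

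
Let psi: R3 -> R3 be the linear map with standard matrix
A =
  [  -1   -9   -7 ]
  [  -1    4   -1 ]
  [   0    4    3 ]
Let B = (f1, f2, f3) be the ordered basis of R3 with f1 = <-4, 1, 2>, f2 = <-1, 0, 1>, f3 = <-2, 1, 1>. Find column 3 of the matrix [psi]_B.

<2, 0, 3>

Column 3 of [psi]_B is the B-coordinate vector of psi(f3).
In standard coordinates psi(f3) = A f3 = <-14, 5, 7>.
Converting to B: <-14, 5, 7> = 2f1 + 0·f2 + 3f3, so the coordinate vector is <2, 0, 3>.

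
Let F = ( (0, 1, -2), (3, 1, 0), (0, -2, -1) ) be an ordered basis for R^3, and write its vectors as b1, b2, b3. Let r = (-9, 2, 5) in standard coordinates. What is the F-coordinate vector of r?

We seek scalars with c_1 b1 + ... + c_3 b3 = r; equivalently solve M c = r where the columns of M are b1, ..., b3.
Solving this 3x3 system gives c = (-1, -3, -3).
Check: -b1 - 3b2 - 3b3 = (-9, 2, 5).

(-1, -3, -3)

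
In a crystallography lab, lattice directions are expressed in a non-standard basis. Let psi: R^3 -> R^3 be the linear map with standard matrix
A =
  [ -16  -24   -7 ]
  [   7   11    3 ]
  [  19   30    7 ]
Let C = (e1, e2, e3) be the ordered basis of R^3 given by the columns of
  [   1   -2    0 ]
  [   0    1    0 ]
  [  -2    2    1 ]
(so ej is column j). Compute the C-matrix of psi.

The j-th column of [psi]_C is [psi(ej)]_C.
psi(e1) = A e1 = (-2, 1, 5) = 0·e1 + e2 + 3e3, so column 1 is (0, 1, 3).
Repeating for e2, e3 and assembling the columns gives [[0, 0, -1], [1, 3, 3], [3, 0, -1]].

[[0, 0, -1], [1, 3, 3], [3, 0, -1]]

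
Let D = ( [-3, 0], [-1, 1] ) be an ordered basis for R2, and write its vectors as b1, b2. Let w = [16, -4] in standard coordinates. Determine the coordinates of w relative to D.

[-4, -4]

We seek scalars with c_1 b1 + c_2 b2 = w; equivalently solve M c = w where the columns of M are b1, b2.
System: -3c_1 - c_2 = 16, 0c_1 + c_2 = -4; solving gives c_1 = -4, c_2 = -4.
Check: -4b1 - 4b2 = [16, -4].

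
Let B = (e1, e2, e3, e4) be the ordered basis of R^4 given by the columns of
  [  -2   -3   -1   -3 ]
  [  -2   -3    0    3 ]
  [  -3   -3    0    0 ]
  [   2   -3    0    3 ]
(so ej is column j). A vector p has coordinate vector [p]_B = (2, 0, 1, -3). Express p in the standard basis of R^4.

(4, -13, -6, -5)

By definition p = 2e1 + 0·e2 + e3 - 3e4.
Summing componentwise gives (4, -13, -6, -5).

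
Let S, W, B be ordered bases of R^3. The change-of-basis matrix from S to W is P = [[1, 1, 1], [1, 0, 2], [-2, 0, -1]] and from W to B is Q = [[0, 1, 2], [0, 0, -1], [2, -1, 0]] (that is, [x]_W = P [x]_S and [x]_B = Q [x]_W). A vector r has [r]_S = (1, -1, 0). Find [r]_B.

Apply P to get W-coordinates (0, 1, -2), then Q to get B-coordinates.
The result is [r]_B = (-3, 2, -1).

(-3, 2, -1)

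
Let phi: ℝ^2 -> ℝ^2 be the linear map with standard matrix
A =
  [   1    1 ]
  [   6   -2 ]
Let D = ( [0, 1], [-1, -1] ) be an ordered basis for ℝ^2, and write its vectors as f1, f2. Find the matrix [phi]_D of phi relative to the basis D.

The j-th column of [phi]_D is [phi(fj)]_D.
phi(f1) = A f1 = [1, -2] = -3f1 - f2, so column 1 is [-3, -1].
Repeating for f2 and assembling the columns gives [[-3, -2], [-1, 2]].

[[-3, -2], [-1, 2]]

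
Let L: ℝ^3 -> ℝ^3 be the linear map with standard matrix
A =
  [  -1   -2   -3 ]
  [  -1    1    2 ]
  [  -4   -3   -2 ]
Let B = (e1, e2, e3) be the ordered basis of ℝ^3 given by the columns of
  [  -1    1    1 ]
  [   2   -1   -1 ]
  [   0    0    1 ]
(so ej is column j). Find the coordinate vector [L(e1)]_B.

Compute L(e1) = A e1 = <-3, 3, -2> in standard coordinates.
Then write this in B-coordinates: solve for y in y_1 e1 + ... + y_3 e3 = <-3, 3, -2>.
This gives y = <0, -1, -2>, which is column 1 of [L]_B.

<0, -1, -2>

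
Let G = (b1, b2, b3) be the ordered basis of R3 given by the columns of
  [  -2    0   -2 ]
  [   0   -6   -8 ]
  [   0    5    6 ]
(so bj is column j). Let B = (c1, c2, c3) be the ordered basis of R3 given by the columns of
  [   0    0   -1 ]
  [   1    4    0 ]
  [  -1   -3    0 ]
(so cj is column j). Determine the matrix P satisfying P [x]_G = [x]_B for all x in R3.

Take x = bj: its G-coordinates are the j-th standard unit vector, so P e_j — column j of P — equals [bj]_B.
b1 = 0·c1 + 0·c2 + 2c3, giving column 1 = <0, 0, 2>; repeating for each j gives P = [[0, -2, 0], [0, -1, -2], [2, 0, 2]].

[[0, -2, 0], [0, -1, -2], [2, 0, 2]]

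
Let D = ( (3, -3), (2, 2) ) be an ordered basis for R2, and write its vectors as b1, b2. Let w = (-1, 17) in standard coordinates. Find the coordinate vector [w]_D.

[w]_D is the unique c with M c = w, where M has columns b1, b2.
System: 3c_1 + 2c_2 = -1, -3c_1 + 2c_2 = 17; solving gives c_1 = -3, c_2 = 4.
Check: -3b1 + 4b2 = (-1, 17).

(-3, 4)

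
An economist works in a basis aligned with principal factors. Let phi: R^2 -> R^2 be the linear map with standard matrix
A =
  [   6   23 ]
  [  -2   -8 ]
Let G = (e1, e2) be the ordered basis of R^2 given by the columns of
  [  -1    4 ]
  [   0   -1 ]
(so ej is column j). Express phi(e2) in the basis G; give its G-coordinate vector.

(-1, 0)

Compute phi(e2) = A e2 = (1, 0) in standard coordinates.
Then write this in G-coordinates: solve for y in y_1 e1 + y_2 e2 = (1, 0).
This gives y = (-1, 0), which is column 2 of [phi]_G.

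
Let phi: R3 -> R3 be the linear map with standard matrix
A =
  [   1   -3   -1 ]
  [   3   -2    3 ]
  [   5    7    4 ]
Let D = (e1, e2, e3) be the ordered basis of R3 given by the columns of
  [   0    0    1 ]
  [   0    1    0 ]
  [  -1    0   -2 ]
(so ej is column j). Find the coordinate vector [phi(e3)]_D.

[-3, -3, 3]

Column 3 of [phi]_D is the D-coordinate vector of phi(e3).
In standard coordinates phi(e3) = A e3 = [3, -3, -3].
Converting to D: [3, -3, -3] = -3e1 - 3e2 + 3e3, so the coordinate vector is [-3, -3, 3].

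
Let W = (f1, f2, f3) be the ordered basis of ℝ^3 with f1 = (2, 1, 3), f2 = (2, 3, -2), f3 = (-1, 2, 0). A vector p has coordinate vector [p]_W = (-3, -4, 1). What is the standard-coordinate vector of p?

(-15, -13, -1)

The coordinates say p = -3f1 - 4f2 + f3; adding the scaled basis vectors gives (-15, -13, -1).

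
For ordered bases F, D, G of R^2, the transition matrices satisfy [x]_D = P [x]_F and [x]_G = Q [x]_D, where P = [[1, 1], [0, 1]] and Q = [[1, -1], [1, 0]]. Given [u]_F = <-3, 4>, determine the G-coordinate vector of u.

<-3, 1>

First [u]_D = P [u]_F = <1, 4>.
Then [u]_G = Q [u]_D = <-3, 1>.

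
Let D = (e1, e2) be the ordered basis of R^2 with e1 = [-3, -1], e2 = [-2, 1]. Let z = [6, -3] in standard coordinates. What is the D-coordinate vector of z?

Write z = c_1 e1 + c_2 e2 and solve for the c_i.
System: -3c_1 - 2c_2 = 6, -c_1 + c_2 = -3; solving gives c_1 = 0, c_2 = -3.
Check: 0·e1 - 3e2 = [6, -3].

[0, -3]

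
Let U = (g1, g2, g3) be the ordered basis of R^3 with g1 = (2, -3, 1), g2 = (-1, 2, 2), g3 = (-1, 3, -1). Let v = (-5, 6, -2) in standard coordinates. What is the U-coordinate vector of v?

(-3, 0, -1)

Write v = c_1 g1 + ... + c_3 g3 and solve for the c_i.
Gaussian elimination on [M | v] yields c = (-3, 0, -1).
Check: -3g1 + 0·g2 - g3 = (-5, 6, -2).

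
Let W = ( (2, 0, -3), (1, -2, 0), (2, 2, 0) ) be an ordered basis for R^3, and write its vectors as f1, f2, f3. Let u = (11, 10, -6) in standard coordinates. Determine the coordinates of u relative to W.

(2, -1, 4)

[u]_W is the unique c with M c = u, where M has columns f1, ..., f3.
Solving this 3x3 system gives c = (2, -1, 4).
Check: 2f1 - f2 + 4f3 = (11, 10, -6).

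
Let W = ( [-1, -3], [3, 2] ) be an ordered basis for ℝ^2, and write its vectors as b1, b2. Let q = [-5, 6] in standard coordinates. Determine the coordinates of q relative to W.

[-4, -3]

We seek scalars with c_1 b1 + c_2 b2 = q; equivalently solve M c = q where the columns of M are b1, b2.
System: -c_1 + 3c_2 = -5, -3c_1 + 2c_2 = 6; solving gives c_1 = -4, c_2 = -3.
Check: -4b1 - 3b2 = [-5, 6].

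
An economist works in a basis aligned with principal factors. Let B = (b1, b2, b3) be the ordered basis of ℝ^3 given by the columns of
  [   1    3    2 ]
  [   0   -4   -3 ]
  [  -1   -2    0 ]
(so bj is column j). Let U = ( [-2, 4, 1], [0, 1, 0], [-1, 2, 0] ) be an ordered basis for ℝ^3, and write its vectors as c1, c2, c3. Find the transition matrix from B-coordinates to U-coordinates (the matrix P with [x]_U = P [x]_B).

Column j of P is [bj]_U, since P maps B-coordinates to U-coordinates.
Expressing b1 in U: b1 = -c1 + 2c2 + c3, so column 1 of P is [-1, 2, 1].
Doing the same for each bj gives P = [[-1, -2, 0], [2, 2, 1], [1, 1, -2]].

[[-1, -2, 0], [2, 2, 1], [1, 1, -2]]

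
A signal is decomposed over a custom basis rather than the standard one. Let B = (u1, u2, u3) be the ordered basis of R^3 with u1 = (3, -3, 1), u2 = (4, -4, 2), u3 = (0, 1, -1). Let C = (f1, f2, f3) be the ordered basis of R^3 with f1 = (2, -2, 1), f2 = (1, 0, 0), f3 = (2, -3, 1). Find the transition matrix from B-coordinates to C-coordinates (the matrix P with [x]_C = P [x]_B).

Take x = uj: its B-coordinates are the j-th standard unit vector, so P e_j — column j of P — equals [uj]_C.
u1 = 0·f1 + f2 + f3, giving column 1 = (0, 1, 1); repeating for each j gives P = [[0, 2, -2], [1, 0, 2], [1, 0, 1]].

[[0, 2, -2], [1, 0, 2], [1, 0, 1]]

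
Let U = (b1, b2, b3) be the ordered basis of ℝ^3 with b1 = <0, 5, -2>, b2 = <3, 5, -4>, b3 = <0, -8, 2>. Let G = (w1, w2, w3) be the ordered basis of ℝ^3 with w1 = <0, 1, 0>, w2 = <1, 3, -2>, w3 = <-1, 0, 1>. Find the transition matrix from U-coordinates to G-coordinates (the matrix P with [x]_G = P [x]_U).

Column j of P is [bj]_G, since P maps U-coordinates to G-coordinates.
Expressing b1 in G: b1 = -w1 + 2w2 + 2w3, so column 1 of P is <-1, 2, 2>.
Doing the same for each bj gives P = [[-1, 2, -2], [2, 1, -2], [2, -2, -2]].

[[-1, 2, -2], [2, 1, -2], [2, -2, -2]]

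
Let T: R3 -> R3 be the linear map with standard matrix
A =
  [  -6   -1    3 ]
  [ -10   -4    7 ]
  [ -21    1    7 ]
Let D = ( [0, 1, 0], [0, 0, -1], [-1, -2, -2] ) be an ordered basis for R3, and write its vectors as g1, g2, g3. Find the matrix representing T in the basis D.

[[-2, -1, 0], [-3, 1, -1], [1, 3, -2]]

With P the matrix whose columns are g1, ..., g3, [T]_D = P^(-1) A P.
Column by column: T(g1) = A g1 = [-1, -4, 1]; its D-coordinates [-2, -3, 1] give column 1.
Continuing for each basis vector yields [T]_D = [[-2, -1, 0], [-3, 1, -1], [1, 3, -2]].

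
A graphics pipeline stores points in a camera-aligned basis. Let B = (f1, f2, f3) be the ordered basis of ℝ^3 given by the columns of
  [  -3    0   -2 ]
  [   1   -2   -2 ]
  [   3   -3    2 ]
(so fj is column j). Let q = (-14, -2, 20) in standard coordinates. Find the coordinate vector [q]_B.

We seek scalars with c_1 f1 + ... + c_3 f3 = q; equivalently solve M c = q where the columns of M are f1, ..., f3.
Row-reducing the augmented matrix [M | q] gives c = (2, -2, 4).
Check: 2f1 - 2f2 + 4f3 = (-14, -2, 20).

(2, -2, 4)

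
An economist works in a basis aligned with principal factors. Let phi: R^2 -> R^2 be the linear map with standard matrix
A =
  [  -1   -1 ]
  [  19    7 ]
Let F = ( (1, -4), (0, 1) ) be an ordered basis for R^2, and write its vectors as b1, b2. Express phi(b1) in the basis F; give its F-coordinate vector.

(3, 3)

Column 1 of [phi]_F is the F-coordinate vector of phi(b1).
In standard coordinates phi(b1) = A b1 = (3, -9).
Converting to F: (3, -9) = 3b1 + 3b2, so the coordinate vector is (3, 3).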